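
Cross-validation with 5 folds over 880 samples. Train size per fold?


Fold size = 880/5 = 176
Training per fold = 880 - 176 = 704

704


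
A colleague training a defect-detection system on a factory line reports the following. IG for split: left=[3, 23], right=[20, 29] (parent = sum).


Parent = [23, 52], H_parent = 0.8893
H_left = 0.5159 (n=26), H_right = 0.9755 (n=49)
H_children = (26/75)·0.5159 + (49/75)·0.9755 = 0.8162
IG = 0.8893 - 0.8162 = 0.0731

0.0731


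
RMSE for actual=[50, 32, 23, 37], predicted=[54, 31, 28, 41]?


MSE = 58/4 = 14.5
RMSE = √(58/4) = 3.8079

3.8079


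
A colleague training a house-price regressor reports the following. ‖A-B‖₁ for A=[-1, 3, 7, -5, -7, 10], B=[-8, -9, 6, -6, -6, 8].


d = |-1+ 8| + |3+ 9| + |7-6| + |-5+ 6| + |-7+ 6| + |10-8|
  = 7 + 12 + 1 + 1 + 1 + 2
  = 24

24


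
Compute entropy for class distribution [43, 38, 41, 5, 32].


Probabilities: [43/159, 38/159, 41/159, 5/159, 32/159] ≈ [0.2704, 0.239, 0.2579, 0.0314, 0.2013]
H = -((43/159)·log₂(43/159) + (38/159)·log₂(38/159) + (41/159)·log₂(41/159) + (5/159)·log₂(5/159) + (32/159)·log₂(32/159))
  = 2.1304 bits

2.1304 bits


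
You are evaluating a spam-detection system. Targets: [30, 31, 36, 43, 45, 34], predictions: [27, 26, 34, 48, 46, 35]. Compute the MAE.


Absolute errors: |30-27|=3, |31-26|=5, |36-34|=2, |43-48|=5, |45-46|=1, |34-35|=1
Sum = 17
MAE = 17/6 = 17/6

17/6


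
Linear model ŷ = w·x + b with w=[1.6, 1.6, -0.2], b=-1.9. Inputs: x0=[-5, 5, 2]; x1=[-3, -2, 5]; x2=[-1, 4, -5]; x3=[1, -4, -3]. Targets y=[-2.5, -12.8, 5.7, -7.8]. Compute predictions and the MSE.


ŷ0 = (1.6)·(-5) + (1.6)·(5) + (-0.2)·(2) - 1.9 = -2.3
ŷ1 = (1.6)·(-3) + (1.6)·(-2) + (-0.2)·(5) - 1.9 = -10.9
ŷ2 = (1.6)·(-1) + (1.6)·(4) + (-0.2)·(-5) - 1.9 = 3.9
ŷ3 = (1.6)·(1) + (1.6)·(-4) + (-0.2)·(-3) - 1.9 = -6.1
errors² = [0.04, 3.61, 3.24, 2.89]
MSE = 9.7800/4 = 2.445

2.445


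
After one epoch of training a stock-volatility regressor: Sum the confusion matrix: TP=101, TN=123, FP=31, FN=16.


Total = TP + TN + FP + FN
= 101 + 123 + 31 + 16
= 271
(Predicted positive: 132, predicted negative: 139)

271


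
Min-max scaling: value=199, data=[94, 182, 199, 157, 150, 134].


min=94, max=199
(199-94)/(199-94) = 105/105 = 1.0

1.0


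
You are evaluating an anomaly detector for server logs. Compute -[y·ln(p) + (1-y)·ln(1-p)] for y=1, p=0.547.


BCE = -[y·ln(p) + (1-y)·ln(1-p)]
= -1·ln(0.547) - 0
= -ln(0.547) = 0.6033

0.6033


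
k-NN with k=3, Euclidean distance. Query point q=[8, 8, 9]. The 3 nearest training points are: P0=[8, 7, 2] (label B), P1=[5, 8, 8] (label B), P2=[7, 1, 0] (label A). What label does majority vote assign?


d(q,P0) = 7.0711  (label B)
d(q,P1) = 3.1623  (label B)
d(q,P2) = 11.4455  (label A)
Votes: A=1, B=2
Majority → B

B


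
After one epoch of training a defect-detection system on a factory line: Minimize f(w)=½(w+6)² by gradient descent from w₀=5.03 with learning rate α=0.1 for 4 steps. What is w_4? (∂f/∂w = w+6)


step 1: grad = 5.03+6 = 11.03; w = 5.03 - 0.1·(11.03) = 3.927
step 2: grad = 3.927+6 = 9.927; w = 3.927 - 0.1·(9.927) = 2.9343
step 3: grad = 2.9343+6 = 8.9343; w = 2.9343 - 0.1·(8.9343) = 2.04087
step 4: grad = 2.04087+6 = 8.04087; w = 2.04087 - 0.1·(8.04087) = 1.236783

1.236783


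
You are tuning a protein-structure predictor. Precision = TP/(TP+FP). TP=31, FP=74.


Precision = TP/(TP+FP)
= 31/(31+74)
= 31/105 = 29.52%

29.52%


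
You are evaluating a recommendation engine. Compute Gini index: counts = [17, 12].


Probabilities: [17/29, 12/29] ≈ [0.5862, 0.4138]
Σpᵢ² = (289 + 144)/29² = 433/841
Gini = 1 - Σpᵢ² = 1 - 433/841 = 0.4851

0.4851


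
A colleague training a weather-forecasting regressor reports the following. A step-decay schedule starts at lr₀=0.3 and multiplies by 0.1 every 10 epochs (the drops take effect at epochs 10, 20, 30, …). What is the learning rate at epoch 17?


n_drops = ⌊17/10⌋ = 1
lr = 0.3·0.1^1 = 0.3·0.1 = 0.03

0.03


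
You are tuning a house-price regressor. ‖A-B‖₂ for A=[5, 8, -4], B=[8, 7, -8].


d = √((5-8)² + (8-7)² + (-4+ 8)²)
  = √(9 + 1 + 16)
  = √26 = 5.099

5.099


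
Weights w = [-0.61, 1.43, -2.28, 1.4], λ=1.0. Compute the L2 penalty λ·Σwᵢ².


‖w‖₂² = (-0.61)² + (1.43)² + (-2.28)² + (1.4)²
     = 0.3721 + 2.0449 + 5.1984 + 1.96
     = 9.5754
λ·‖w‖₂² = 1.0·9.5754 = 9.5754

9.5754


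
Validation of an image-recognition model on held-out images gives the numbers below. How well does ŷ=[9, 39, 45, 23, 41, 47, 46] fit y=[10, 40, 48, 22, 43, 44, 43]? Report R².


ȳ = 35.7143
SS_res = Σ(y-ŷ)² = 34
SS_tot = Σ(y-ȳ)² = 1193.43
R² = 1 - SS_res/SS_tot = 1 - 0.0285 = 0.9715

0.9715


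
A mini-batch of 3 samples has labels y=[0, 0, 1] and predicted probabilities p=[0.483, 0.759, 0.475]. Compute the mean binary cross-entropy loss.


L[0] = -ln(1-0.483) = -ln(0.517) = 0.6597
L[1] = -ln(1-0.759) = -ln(0.241) = 1.423
L[2] = -ln(0.475) = 0.7444
mean = (0.6597 + 1.423 + 0.7444)/3 = 0.9424

0.9424


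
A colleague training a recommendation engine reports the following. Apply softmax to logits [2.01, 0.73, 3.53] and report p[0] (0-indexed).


Exponentials: e^2.01=7.4633, e^0.73=2.0751, e^3.53=34.124
Sum = 43.6624
Softmax = [0.1709, 0.0475, 0.7815]
p[0] = 7.4633/43.6624 = 0.1709

0.1709


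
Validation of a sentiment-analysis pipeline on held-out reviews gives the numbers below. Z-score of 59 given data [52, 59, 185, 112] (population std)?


μ = 102, σ = 53.24
z = (59 - 102)/53.24 = -0.8077

-0.8077


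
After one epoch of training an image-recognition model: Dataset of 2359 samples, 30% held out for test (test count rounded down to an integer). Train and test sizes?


Test = ⌊2359·30/100⌋ = 707
Train = 2359 - 707 = 1652

Train: 1652, Test: 707


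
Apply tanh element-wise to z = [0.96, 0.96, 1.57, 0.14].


tanh(0.96) = 0.7443
tanh(0.96) = 0.7443
tanh(1.57) = 0.917
tanh(0.14) = 0.1391
result = [0.7443, 0.7443, 0.917, 0.1391]

[0.7443, 0.7443, 0.917, 0.1391]


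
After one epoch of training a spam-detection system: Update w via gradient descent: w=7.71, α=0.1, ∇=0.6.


w_new = w - α·∇
= 7.71 - 0.1·0.6
= 7.71 - 0.06
= 7.65

7.65


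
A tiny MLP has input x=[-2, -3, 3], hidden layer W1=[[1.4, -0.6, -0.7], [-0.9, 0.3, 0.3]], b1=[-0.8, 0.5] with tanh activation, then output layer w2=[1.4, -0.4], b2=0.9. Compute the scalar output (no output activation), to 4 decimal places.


z1[0] = (1.4)·(-2) + (-0.6)·(-3) + (-0.7)·(3) - 0.8 = -3.9
z1[1] = (-0.9)·(-2) + (0.3)·(-3) + (0.3)·(3) + 0.5 = 2.3
h = tanh(z1) = [-0.9992, 0.9801]
output = (1.4)·(-0.9992) + (-0.4)·(0.9801) + 0.9 = -0.8909

-0.8909


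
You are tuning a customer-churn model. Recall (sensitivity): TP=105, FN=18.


Recall = TP/(TP+FN)
= 105/(105+18)
= 105/123 = 85.37%

85.37%


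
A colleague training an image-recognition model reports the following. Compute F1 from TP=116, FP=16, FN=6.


Precision = 116/132 = 0.8788
Recall = 116/122 = 0.9508
F1 = 2·P·R/(P+R) = 2·TP/(2·TP+FP+FN) = 232/(232+16+6) = 232/254 = 0.9134

0.9134


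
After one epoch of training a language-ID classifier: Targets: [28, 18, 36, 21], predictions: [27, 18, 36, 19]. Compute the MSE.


Squared errors: (28-27)²=1, (18-18)²=0, (36-36)²=0, (21-19)²=4
Sum = 5
MSE = 5/4 = 5/4

5/4


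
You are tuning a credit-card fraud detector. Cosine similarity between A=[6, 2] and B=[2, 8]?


A·B = 6·2 + 2·8 = 28
‖A‖ = √40 = 6.3246, ‖B‖ = √68 = 8.2462
cos = 28/(√40·√68) = 28/√2720 = 0.5369

0.5369


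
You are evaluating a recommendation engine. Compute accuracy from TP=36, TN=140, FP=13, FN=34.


Accuracy = (TP+TN)/(TP+TN+FP+FN)
= (36+140)/(223)
= 176/223 = 78.92%

78.92%


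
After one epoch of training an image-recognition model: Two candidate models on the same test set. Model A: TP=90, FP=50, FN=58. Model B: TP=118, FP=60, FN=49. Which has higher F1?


Model A: P=90/140=0.6429, R=90/148=0.6081, F1=2PR/(P+R)=2TP/(2TP+FP+FN)=180/288=0.625
Model B: P=118/178=0.6629, R=118/167=0.7066, F1=2PR/(P+R)=2TP/(2TP+FP+FN)=236/345=0.6841
0.625 < 0.6841 → Model B

Model B


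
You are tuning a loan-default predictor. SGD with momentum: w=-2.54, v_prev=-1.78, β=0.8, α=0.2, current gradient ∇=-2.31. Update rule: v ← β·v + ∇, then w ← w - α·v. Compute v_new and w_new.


v_new = 0.8·-1.78 - 2.31 = -1.424 - 2.31 = -3.734
w_new = -2.54 - 0.2·-3.734 = -2.54 + 0.7468 = -1.7932

v_new=-3.734, w_new=-1.7932


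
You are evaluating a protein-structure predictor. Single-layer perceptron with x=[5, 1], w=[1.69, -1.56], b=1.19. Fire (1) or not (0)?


z = (5)·(1.69) + (1)·(-1.56) + 1.19
  = 8.08
step(z) = 1 (z≥0)

1


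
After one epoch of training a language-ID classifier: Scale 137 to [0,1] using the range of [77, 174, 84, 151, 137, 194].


min=77, max=194
(137-77)/(194-77) = 60/117 = 0.5128

0.5128


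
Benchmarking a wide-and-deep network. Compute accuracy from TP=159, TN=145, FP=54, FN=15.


Accuracy = (TP+TN)/(TP+TN+FP+FN)
= (159+145)/(373)
= 304/373 = 81.5%

81.5%


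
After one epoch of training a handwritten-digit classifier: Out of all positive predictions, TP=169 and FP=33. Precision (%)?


Precision = TP/(TP+FP)
= 169/(169+33)
= 169/202 = 83.66%

83.66%


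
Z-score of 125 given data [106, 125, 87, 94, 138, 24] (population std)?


μ = 95.6667, σ = 36.4539
z = (125 - 95.6667)/36.4539 = 0.8047

0.8047


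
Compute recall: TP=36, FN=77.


Recall = TP/(TP+FN)
= 36/(36+77)
= 36/113 = 31.86%

31.86%


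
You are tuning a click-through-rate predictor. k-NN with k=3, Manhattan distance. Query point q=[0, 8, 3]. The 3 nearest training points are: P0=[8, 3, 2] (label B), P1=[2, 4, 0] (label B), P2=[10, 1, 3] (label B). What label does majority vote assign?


d(q,P0) = 14  (label B)
d(q,P1) = 9  (label B)
d(q,P2) = 17  (label B)
Votes: A=0, B=3
Majority → B

B


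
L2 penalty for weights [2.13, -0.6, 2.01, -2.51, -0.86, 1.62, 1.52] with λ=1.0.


‖w‖₂² = (2.13)² + (-0.6)² + (2.01)² + (-2.51)² + (-0.86)² + (1.62)² + (1.52)²
     = 4.5369 + 0.36 + 4.0401 + 6.3001 + 0.7396 + 2.6244 + 2.3104
     = 20.9115
λ·‖w‖₂² = 1.0·20.9115 = 20.9115

20.9115


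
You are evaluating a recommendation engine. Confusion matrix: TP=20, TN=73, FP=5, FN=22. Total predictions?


Total = TP + TN + FP + FN
= 20 + 73 + 5 + 22
= 120
(Predicted positive: 25, predicted negative: 95)

120


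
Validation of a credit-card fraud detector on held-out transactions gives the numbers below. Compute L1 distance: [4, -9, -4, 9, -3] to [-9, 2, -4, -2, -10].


d = |4+ 9| + |-9-2| + |-4+ 4| + |9+ 2| + |-3+ 10|
  = 13 + 11 + 0 + 11 + 7
  = 42

42


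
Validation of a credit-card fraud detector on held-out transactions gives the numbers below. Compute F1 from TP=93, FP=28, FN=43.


Precision = 93/121 = 0.7686
Recall = 93/136 = 0.6838
F1 = 2·P·R/(P+R) = 2·TP/(2·TP+FP+FN) = 186/(186+28+43) = 186/257 = 0.7237

0.7237


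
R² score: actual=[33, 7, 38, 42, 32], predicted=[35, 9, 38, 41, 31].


ȳ = 30.4
SS_res = Σ(y-ŷ)² = 10
SS_tot = Σ(y-ȳ)² = 749.2
R² = 1 - SS_res/SS_tot = 1 - 0.0133 = 0.9867

0.9867


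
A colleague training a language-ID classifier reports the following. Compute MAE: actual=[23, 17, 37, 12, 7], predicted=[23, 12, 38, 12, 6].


Absolute errors: |23-23|=0, |17-12|=5, |37-38|=1, |12-12|=0, |7-6|=1
Sum = 7
MAE = 7/5 = 7/5

7/5


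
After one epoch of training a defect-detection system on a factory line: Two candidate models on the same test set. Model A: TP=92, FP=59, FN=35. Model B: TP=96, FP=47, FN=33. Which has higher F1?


Model A: P=92/151=0.6093, R=92/127=0.7244, F1=2PR/(P+R)=2TP/(2TP+FP+FN)=184/278=0.6619
Model B: P=96/143=0.6713, R=96/129=0.7442, F1=2PR/(P+R)=2TP/(2TP+FP+FN)=192/272=0.7059
0.6619 < 0.7059 → Model B

Model B


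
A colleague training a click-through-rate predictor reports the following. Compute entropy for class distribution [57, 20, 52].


Probabilities: [57/129, 20/129, 52/129] ≈ [0.4419, 0.155, 0.4031]
H = -((57/129)·log₂(57/129) + (20/129)·log₂(20/129) + (52/129)·log₂(52/129))
  = 1.466 bits

1.466 bits


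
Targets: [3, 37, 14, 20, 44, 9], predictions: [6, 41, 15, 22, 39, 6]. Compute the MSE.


Squared errors: (3-6)²=9, (37-41)²=16, (14-15)²=1, (20-22)²=4, (44-39)²=25, (9-6)²=9
Sum = 64
MSE = 64/6 = 32/3

32/3


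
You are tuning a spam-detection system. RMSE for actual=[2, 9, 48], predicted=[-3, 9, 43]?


MSE = 50/3 = 16.6667
RMSE = √(50/3) = 4.0825

4.0825


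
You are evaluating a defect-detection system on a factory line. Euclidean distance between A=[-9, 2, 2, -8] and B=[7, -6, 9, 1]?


d = √((-9-7)² + (2+ 6)² + (2-9)² + (-8-1)²)
  = √(256 + 64 + 49 + 81)
  = √450 = 21.2132

21.2132


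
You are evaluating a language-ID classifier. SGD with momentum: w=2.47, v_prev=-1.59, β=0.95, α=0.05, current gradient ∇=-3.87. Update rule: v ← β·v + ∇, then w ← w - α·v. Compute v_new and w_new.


v_new = 0.95·-1.59 - 3.87 = -1.5105 - 3.87 = -5.3805
w_new = 2.47 - 0.05·-5.3805 = 2.47 + 0.269025 = 2.739025

v_new=-5.3805, w_new=2.739025


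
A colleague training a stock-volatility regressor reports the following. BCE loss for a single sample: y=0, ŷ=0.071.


BCE = -[y·ln(p) + (1-y)·ln(1-p)]
= -0 - 1·ln(1-0.071)
= -ln(0.929) = 0.0736

0.0736


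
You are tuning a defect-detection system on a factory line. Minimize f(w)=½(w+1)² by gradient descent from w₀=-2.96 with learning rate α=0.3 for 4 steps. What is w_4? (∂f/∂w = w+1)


step 1: grad = -2.96+1 = -1.96; w = -2.96 - 0.3·(-1.96) = -2.372
step 2: grad = -2.372+1 = -1.372; w = -2.372 - 0.3·(-1.372) = -1.9604
step 3: grad = -1.9604+1 = -0.9604; w = -1.9604 - 0.3·(-0.9604) = -1.67228
step 4: grad = -1.67228+1 = -0.67228; w = -1.67228 - 0.3·(-0.67228) = -1.470596

-1.470596


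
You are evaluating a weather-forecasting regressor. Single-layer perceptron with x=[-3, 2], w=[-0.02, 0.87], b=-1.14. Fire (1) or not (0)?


z = (-3)·(-0.02) + (2)·(0.87) - 1.14
  = 0.66
step(z) = 1 (z≥0)

1


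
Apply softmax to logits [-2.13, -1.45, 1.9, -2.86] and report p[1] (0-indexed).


Exponentials: e^-2.13=0.1188, e^-1.45=0.2346, e^1.9=6.6859, e^-2.86=0.0573
Sum = 7.0966
Softmax = [0.0167, 0.0331, 0.9421, 0.0081]
p[1] = 0.2346/7.0966 = 0.0331

0.0331


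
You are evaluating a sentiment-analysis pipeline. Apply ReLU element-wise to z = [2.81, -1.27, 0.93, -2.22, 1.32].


ReLU(2.81) = max(0, 2.81) = 2.81
ReLU(-1.27) = max(0, -1.27) = 0.0
ReLU(0.93) = max(0, 0.93) = 0.93
ReLU(-2.22) = max(0, -2.22) = 0.0
ReLU(1.32) = max(0, 1.32) = 1.32
result = [2.81, 0.0, 0.93, 0.0, 1.32]

[2.81, 0.0, 0.93, 0.0, 1.32]


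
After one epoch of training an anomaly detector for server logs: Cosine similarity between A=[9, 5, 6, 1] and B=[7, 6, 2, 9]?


A·B = 9·7 + 5·6 + 6·2 + 1·9 = 114
‖A‖ = √143 = 11.9583, ‖B‖ = √170 = 13.0384
cos = 114/(√143·√170) = 114/√24310 = 0.7312

0.7312


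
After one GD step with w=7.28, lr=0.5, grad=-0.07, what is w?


w_new = w - α·∇
= 7.28 - 0.5·-0.07
= 7.28 + 0.035
= 7.315

7.315


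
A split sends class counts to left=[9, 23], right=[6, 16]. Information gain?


Parent = [15, 39], H_parent = 0.8524
H_left = 0.8571 (n=32), H_right = 0.8454 (n=22)
H_children = (32/54)·0.8571 + (22/54)·0.8454 = 0.8523
IG = 0.8524 - 0.8523 = 0.0001

0.0001


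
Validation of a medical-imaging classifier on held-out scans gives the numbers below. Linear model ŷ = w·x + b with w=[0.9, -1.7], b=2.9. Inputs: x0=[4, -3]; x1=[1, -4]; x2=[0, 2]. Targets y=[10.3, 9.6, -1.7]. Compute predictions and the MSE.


ŷ0 = (0.9)·(4) + (-1.7)·(-3) + 2.9 = 11.6
ŷ1 = (0.9)·(1) + (-1.7)·(-4) + 2.9 = 10.6
ŷ2 = (0.9)·(0) + (-1.7)·(2) + 2.9 = -0.5
errors² = [1.69, 1.0, 1.44]
MSE = 4.1300/3 = 1.3767

1.3767


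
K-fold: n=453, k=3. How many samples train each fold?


Fold size = 453/3 = 151
Training per fold = 453 - 151 = 302

302


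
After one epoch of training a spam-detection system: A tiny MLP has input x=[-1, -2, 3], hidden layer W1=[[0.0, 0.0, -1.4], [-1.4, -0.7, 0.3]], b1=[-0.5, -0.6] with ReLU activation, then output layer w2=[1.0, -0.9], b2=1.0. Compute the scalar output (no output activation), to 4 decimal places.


z1[0] = (0.0)·(-1) + (0.0)·(-2) + (-1.4)·(3) - 0.5 = -4.7
z1[1] = (-1.4)·(-1) + (-0.7)·(-2) + (0.3)·(3) - 0.6 = 3.1
h = ReLU(z1) = [0.0, 3.1]
output = (1.0)·(0.0) + (-0.9)·(3.1) + 1.0 = -1.79

-1.79


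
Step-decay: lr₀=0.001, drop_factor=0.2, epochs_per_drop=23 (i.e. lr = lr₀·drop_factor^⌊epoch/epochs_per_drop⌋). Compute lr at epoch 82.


n_drops = ⌊82/23⌋ = 3
lr = 0.001·0.2^3 = 0.001·0.008 = 0.000008

0.000008


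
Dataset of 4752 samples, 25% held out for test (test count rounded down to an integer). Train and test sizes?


Test = ⌊4752·25/100⌋ = 1188
Train = 4752 - 1188 = 3564

Train: 3564, Test: 1188


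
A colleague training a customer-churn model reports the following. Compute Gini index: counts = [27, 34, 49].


Probabilities: [27/110, 34/110, 49/110] ≈ [0.2455, 0.3091, 0.4455]
Σpᵢ² = (729 + 1156 + 2401)/110² = 4286/12100
Gini = 1 - Σpᵢ² = 1 - 4286/12100 = 0.6458

0.6458


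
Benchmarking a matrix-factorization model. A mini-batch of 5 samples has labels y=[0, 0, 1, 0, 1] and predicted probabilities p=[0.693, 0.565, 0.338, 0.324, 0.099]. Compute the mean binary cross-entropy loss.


L[0] = -ln(1-0.693) = -ln(0.307) = 1.1809
L[1] = -ln(1-0.565) = -ln(0.435) = 0.8324
L[2] = -ln(0.338) = 1.0847
L[3] = -ln(1-0.324) = -ln(0.676) = 0.3916
L[4] = -ln(0.099) = 2.3126
mean = (1.1809 + 0.8324 + 1.0847 + 0.3916 + 2.3126)/5 = 1.1604

1.1604


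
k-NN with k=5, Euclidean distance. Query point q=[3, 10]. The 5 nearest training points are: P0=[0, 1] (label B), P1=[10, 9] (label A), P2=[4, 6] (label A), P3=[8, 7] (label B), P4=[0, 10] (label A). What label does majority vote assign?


d(q,P0) = 9.4868  (label B)
d(q,P1) = 7.0711  (label A)
d(q,P2) = 4.1231  (label A)
d(q,P3) = 5.831  (label B)
d(q,P4) = 3.0  (label A)
Votes: A=3, B=2
Majority → A

A


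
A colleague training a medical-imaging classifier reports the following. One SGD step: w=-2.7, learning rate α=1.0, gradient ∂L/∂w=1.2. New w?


w_new = w - α·∇
= -2.7 - 1.0·1.2
= -2.7 - 1.2
= -3.9

-3.9


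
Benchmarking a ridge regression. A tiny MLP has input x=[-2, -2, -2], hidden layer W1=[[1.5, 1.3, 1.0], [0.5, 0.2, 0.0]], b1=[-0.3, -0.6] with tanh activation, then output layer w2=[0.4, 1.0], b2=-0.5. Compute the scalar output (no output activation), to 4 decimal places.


z1[0] = (1.5)·(-2) + (1.3)·(-2) + (1.0)·(-2) - 0.3 = -7.9
z1[1] = (0.5)·(-2) + (0.2)·(-2) + (0.0)·(-2) - 0.6 = -2.0
h = tanh(z1) = [-1.0, -0.964]
output = (0.4)·(-1.0) + (1.0)·(-0.964) - 0.5 = -1.864

-1.864


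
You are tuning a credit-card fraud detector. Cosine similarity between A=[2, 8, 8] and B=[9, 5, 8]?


A·B = 2·9 + 8·5 + 8·8 = 122
‖A‖ = √132 = 11.4891, ‖B‖ = √170 = 13.0384
cos = 122/(√132·√170) = 122/√22440 = 0.8144

0.8144


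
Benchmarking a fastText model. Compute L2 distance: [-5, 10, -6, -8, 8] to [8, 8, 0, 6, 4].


d = √((-5-8)² + (10-8)² + (-6-0)² + (-8-6)² + (8-4)²)
  = √(169 + 4 + 36 + 196 + 16)
  = √421 = 20.5183

20.5183


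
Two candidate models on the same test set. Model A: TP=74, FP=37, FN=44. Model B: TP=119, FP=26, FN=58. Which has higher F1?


Model A: P=74/111=0.6667, R=74/118=0.6271, F1=2PR/(P+R)=2TP/(2TP+FP+FN)=148/229=0.6463
Model B: P=119/145=0.8207, R=119/177=0.6723, F1=2PR/(P+R)=2TP/(2TP+FP+FN)=238/322=0.7391
0.6463 < 0.7391 → Model B

Model B


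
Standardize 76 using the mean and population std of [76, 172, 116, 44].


μ = 102, σ = 47.7912
z = (76 - 102)/47.7912 = -0.544

-0.544


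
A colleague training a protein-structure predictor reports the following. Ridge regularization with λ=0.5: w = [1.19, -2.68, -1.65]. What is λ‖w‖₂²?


‖w‖₂² = (1.19)² + (-2.68)² + (-1.65)²
     = 1.4161 + 7.1824 + 2.7225
     = 11.321
λ·‖w‖₂² = 0.5·11.321 = 5.6605

5.6605


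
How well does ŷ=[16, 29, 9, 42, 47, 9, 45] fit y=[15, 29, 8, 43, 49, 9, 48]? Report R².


ȳ = 28.7143
SS_res = Σ(y-ŷ)² = 16
SS_tot = Σ(y-ȳ)² = 1993.43
R² = 1 - SS_res/SS_tot = 1 - 0.008 = 0.992

0.992


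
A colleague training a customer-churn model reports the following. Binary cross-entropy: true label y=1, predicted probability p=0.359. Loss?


BCE = -[y·ln(p) + (1-y)·ln(1-p)]
= -1·ln(0.359) - 0
= -ln(0.359) = 1.0244

1.0244


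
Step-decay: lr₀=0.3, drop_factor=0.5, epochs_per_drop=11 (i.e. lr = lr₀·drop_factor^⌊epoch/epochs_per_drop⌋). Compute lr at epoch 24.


n_drops = ⌊24/11⌋ = 2
lr = 0.3·0.5^2 = 0.3·0.25 = 0.075

0.075


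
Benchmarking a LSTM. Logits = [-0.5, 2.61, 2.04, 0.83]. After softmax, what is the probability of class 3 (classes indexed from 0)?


Exponentials: e^-0.5=0.6065, e^2.61=13.5991, e^2.04=7.6906, e^0.83=2.2933
Sum = 24.1895
Softmax = [0.0251, 0.5622, 0.3179, 0.0948]
p[3] = 2.2933/24.1895 = 0.0948

0.0948


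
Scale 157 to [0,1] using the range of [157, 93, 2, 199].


min=2, max=199
(157-2)/(199-2) = 155/197 = 0.7868

0.7868


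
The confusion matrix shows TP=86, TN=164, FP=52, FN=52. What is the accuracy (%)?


Accuracy = (TP+TN)/(TP+TN+FP+FN)
= (86+164)/(354)
= 250/354 = 70.62%

70.62%


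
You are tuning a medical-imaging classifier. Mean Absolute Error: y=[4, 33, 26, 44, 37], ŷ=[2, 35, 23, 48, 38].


Absolute errors: |4-2|=2, |33-35|=2, |26-23|=3, |44-48|=4, |37-38|=1
Sum = 12
MAE = 12/5 = 12/5

12/5


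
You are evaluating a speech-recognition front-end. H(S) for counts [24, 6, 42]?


Probabilities: [24/72, 6/72, 42/72] ≈ [0.3333, 0.0833, 0.5833]
H = -((24/72)·log₂(24/72) + (6/72)·log₂(6/72) + (42/72)·log₂(42/72))
  = 1.2807 bits

1.2807 bits


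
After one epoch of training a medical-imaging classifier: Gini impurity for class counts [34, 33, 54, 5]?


Probabilities: [34/126, 33/126, 54/126, 5/126] ≈ [0.2698, 0.2619, 0.4286, 0.0397]
Σpᵢ² = (1156 + 1089 + 2916 + 25)/126² = 5186/15876
Gini = 1 - Σpᵢ² = 1 - 5186/15876 = 0.6733

0.6733


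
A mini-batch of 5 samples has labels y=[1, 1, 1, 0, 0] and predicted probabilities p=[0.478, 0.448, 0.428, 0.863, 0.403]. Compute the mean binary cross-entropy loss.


L[0] = -ln(0.478) = 0.7381
L[1] = -ln(0.448) = 0.803
L[2] = -ln(0.428) = 0.8486
L[3] = -ln(1-0.863) = -ln(0.137) = 1.9878
L[4] = -ln(1-0.403) = -ln(0.597) = 0.5158
mean = (0.7381 + 0.803 + 0.8486 + 1.9878 + 0.5158)/5 = 0.9787

0.9787


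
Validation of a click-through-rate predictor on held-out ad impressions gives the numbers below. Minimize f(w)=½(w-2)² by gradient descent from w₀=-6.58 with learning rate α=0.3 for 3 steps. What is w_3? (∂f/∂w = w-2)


step 1: grad = -6.58-2 = -8.58; w = -6.58 - 0.3·(-8.58) = -4.006
step 2: grad = -4.006-2 = -6.006; w = -4.006 - 0.3·(-6.006) = -2.2042
step 3: grad = -2.2042-2 = -4.2042; w = -2.2042 - 0.3·(-4.2042) = -0.94294

-0.94294


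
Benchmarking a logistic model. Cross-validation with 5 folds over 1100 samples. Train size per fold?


Fold size = 1100/5 = 220
Training per fold = 1100 - 220 = 880

880


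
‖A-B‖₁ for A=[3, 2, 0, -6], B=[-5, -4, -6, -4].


d = |3+ 5| + |2+ 4| + |0+ 6| + |-6+ 4|
  = 8 + 6 + 6 + 2
  = 22

22


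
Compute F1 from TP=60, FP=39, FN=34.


Precision = 60/99 = 0.6061
Recall = 60/94 = 0.6383
F1 = 2·P·R/(P+R) = 2·TP/(2·TP+FP+FN) = 120/(120+39+34) = 120/193 = 0.6218

0.6218


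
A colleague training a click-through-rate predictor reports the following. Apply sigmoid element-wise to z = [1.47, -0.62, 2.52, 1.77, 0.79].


σ(1.47) = 1/(1+e^-1.47) = 0.8131
σ(-0.62) = 1/(1+e^0.62) = 0.3498
σ(2.52) = 1/(1+e^-2.52) = 0.9255
σ(1.77) = 1/(1+e^-1.77) = 0.8545
σ(0.79) = 1/(1+e^-0.79) = 0.6878
result = [0.8131, 0.3498, 0.9255, 0.8545, 0.6878]

[0.8131, 0.3498, 0.9255, 0.8545, 0.6878]


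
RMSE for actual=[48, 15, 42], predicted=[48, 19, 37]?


MSE = 41/3 = 13.6667
RMSE = √(41/3) = 3.6968

3.6968


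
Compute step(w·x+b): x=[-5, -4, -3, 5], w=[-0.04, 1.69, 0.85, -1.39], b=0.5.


z = (-5)·(-0.04) + (-4)·(1.69) + (-3)·(0.85) + (5)·(-1.39) + 0.5
  = -15.56
step(z) = 0 (z<0)

0


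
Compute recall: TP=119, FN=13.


Recall = TP/(TP+FN)
= 119/(119+13)
= 119/132 = 90.15%

90.15%


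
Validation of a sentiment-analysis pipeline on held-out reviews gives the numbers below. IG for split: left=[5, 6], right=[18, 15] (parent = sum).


Parent = [23, 21], H_parent = 0.9985
H_left = 0.994 (n=11), H_right = 0.994 (n=33)
H_children = (11/44)·0.994 + (33/44)·0.994 = 0.994
IG = 0.9985 - 0.994 = 0.0045

0.0045


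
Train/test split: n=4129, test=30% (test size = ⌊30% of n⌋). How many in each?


Test = ⌊4129·30/100⌋ = 1238
Train = 4129 - 1238 = 2891

Train: 2891, Test: 1238


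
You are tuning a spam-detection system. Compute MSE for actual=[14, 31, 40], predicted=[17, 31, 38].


Squared errors: (14-17)²=9, (31-31)²=0, (40-38)²=4
Sum = 13
MSE = 13/3 = 13/3

13/3


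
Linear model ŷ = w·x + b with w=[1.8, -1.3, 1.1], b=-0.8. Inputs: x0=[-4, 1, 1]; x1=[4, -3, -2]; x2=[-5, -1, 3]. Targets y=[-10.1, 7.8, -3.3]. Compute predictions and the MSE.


ŷ0 = (1.8)·(-4) + (-1.3)·(1) + (1.1)·(1) - 0.8 = -8.2
ŷ1 = (1.8)·(4) + (-1.3)·(-3) + (1.1)·(-2) - 0.8 = 8.1
ŷ2 = (1.8)·(-5) + (-1.3)·(-1) + (1.1)·(3) - 0.8 = -5.2
errors² = [3.61, 0.09, 3.61]
MSE = 7.3100/3 = 2.4367

2.4367


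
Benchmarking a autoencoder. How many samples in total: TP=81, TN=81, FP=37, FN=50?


Total = TP + TN + FP + FN
= 81 + 81 + 37 + 50
= 249
(Predicted positive: 118, predicted negative: 131)

249


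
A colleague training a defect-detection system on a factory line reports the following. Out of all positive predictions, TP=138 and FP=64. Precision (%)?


Precision = TP/(TP+FP)
= 138/(138+64)
= 138/202 = 68.32%

68.32%


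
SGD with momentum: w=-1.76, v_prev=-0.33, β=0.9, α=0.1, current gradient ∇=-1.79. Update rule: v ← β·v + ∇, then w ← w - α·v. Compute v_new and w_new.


v_new = 0.9·-0.33 - 1.79 = -0.297 - 1.79 = -2.087
w_new = -1.76 - 0.1·-2.087 = -1.76 + 0.2087 = -1.5513

v_new=-2.087, w_new=-1.5513


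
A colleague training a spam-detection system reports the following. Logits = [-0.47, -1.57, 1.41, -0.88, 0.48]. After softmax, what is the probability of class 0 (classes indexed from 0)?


Exponentials: e^-0.47=0.625, e^-1.57=0.208, e^1.41=4.096, e^-0.88=0.4148, e^0.48=1.6161
Sum = 6.9599
Softmax = [0.0898, 0.0299, 0.5885, 0.0596, 0.2322]
p[0] = 0.625/6.9599 = 0.0898

0.0898


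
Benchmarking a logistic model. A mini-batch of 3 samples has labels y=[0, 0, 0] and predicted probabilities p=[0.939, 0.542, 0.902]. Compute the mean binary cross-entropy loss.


L[0] = -ln(1-0.939) = -ln(0.061) = 2.7969
L[1] = -ln(1-0.542) = -ln(0.458) = 0.7809
L[2] = -ln(1-0.902) = -ln(0.098) = 2.3228
mean = (2.7969 + 0.7809 + 2.3228)/3 = 1.9669

1.9669


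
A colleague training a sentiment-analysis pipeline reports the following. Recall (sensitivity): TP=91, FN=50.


Recall = TP/(TP+FN)
= 91/(91+50)
= 91/141 = 64.54%

64.54%


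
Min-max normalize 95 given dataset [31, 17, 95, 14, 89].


min=14, max=95
(95-14)/(95-14) = 81/81 = 1.0

1.0


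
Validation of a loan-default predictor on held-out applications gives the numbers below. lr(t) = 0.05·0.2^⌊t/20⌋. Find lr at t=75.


n_drops = ⌊75/20⌋ = 3
lr = 0.05·0.2^3 = 0.05·0.008 = 0.0004

0.0004


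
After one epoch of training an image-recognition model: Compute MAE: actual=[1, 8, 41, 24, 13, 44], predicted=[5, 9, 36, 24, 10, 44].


Absolute errors: |1-5|=4, |8-9|=1, |41-36|=5, |24-24|=0, |13-10|=3, |44-44|=0
Sum = 13
MAE = 13/6 = 13/6

13/6


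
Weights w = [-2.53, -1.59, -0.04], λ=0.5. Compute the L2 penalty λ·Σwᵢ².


‖w‖₂² = (-2.53)² + (-1.59)² + (-0.04)²
     = 6.4009 + 2.5281 + 0.0016
     = 8.9306
λ·‖w‖₂² = 0.5·8.9306 = 4.4653

4.4653


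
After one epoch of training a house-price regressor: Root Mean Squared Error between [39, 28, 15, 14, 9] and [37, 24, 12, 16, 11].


MSE = 37/5 = 7.4
RMSE = √(37/5) = 2.7203

2.7203


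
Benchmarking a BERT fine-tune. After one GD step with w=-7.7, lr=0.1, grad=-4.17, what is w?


w_new = w - α·∇
= -7.7 - 0.1·-4.17
= -7.7 + 0.417
= -7.283

-7.283


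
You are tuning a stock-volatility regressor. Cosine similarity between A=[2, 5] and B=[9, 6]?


A·B = 2·9 + 5·6 = 48
‖A‖ = √29 = 5.3852, ‖B‖ = √117 = 10.8167
cos = 48/(√29·√117) = 48/√3393 = 0.824

0.824


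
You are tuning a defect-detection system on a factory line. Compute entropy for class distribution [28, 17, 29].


Probabilities: [28/74, 17/74, 29/74] ≈ [0.3784, 0.2297, 0.3919]
H = -((28/74)·log₂(28/74) + (17/74)·log₂(17/74) + (29/74)·log₂(29/74))
  = 1.5476 bits

1.5476 bits


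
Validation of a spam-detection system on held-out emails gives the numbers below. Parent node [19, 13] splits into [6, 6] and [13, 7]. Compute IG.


Parent = [19, 13], H_parent = 0.9745
H_left = 1 (n=12), H_right = 0.9341 (n=20)
H_children = (12/32)·1 + (20/32)·0.9341 = 0.9588
IG = 0.9745 - 0.9588 = 0.0157

0.0157


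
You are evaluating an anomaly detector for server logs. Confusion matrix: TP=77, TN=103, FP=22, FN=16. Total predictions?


Total = TP + TN + FP + FN
= 77 + 103 + 22 + 16
= 218
(Predicted positive: 99, predicted negative: 119)

218


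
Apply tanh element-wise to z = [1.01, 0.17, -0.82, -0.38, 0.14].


tanh(1.01) = 0.7658
tanh(0.17) = 0.1684
tanh(-0.82) = -0.6751
tanh(-0.38) = -0.3627
tanh(0.14) = 0.1391
result = [0.7658, 0.1684, -0.6751, -0.3627, 0.1391]

[0.7658, 0.1684, -0.6751, -0.3627, 0.1391]


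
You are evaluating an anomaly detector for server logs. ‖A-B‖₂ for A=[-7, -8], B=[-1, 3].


d = √((-7+ 1)² + (-8-3)²)
  = √(36 + 121)
  = √157 = 12.53

12.53


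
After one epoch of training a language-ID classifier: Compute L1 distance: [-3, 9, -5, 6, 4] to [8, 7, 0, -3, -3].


d = |-3-8| + |9-7| + |-5-0| + |6+ 3| + |4+ 3|
  = 11 + 2 + 5 + 9 + 7
  = 34

34


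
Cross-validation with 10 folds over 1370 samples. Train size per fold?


Fold size = 1370/10 = 137
Training per fold = 1370 - 137 = 1233

1233


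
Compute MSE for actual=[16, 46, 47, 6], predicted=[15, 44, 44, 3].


Squared errors: (16-15)²=1, (46-44)²=4, (47-44)²=9, (6-3)²=9
Sum = 23
MSE = 23/4 = 23/4

23/4


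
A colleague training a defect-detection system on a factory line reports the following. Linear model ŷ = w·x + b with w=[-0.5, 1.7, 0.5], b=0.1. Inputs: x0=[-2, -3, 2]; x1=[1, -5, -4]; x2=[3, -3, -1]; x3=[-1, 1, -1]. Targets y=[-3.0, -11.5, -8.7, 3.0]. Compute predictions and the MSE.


ŷ0 = (-0.5)·(-2) + (1.7)·(-3) + (0.5)·(2) + 0.1 = -3.0
ŷ1 = (-0.5)·(1) + (1.7)·(-5) + (0.5)·(-4) + 0.1 = -10.9
ŷ2 = (-0.5)·(3) + (1.7)·(-3) + (0.5)·(-1) + 0.1 = -7.0
ŷ3 = (-0.5)·(-1) + (1.7)·(1) + (0.5)·(-1) + 0.1 = 1.8
errors² = [0.0, 0.36, 2.89, 1.44]
MSE = 4.6900/4 = 1.1725

1.1725


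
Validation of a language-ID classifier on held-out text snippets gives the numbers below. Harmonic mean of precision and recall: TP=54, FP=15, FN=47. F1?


Precision = 54/69 = 0.7826
Recall = 54/101 = 0.5347
F1 = 2·P·R/(P+R) = 2·TP/(2·TP+FP+FN) = 108/(108+15+47) = 108/170 = 0.6353

0.6353


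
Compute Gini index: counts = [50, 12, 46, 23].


Probabilities: [50/131, 12/131, 46/131, 23/131] ≈ [0.3817, 0.0916, 0.3511, 0.1756]
Σpᵢ² = (2500 + 144 + 2116 + 529)/131² = 5289/17161
Gini = 1 - Σpᵢ² = 1 - 5289/17161 = 0.6918

0.6918


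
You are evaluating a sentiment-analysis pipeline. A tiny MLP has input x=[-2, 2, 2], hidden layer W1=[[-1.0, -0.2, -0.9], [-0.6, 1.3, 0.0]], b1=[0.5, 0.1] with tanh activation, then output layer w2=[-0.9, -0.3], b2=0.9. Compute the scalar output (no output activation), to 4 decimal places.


z1[0] = (-1.0)·(-2) + (-0.2)·(2) + (-0.9)·(2) + 0.5 = 0.3
z1[1] = (-0.6)·(-2) + (1.3)·(2) + (0.0)·(2) + 0.1 = 3.9
h = tanh(z1) = [0.2913, 0.9992]
output = (-0.9)·(0.2913) + (-0.3)·(0.9992) + 0.9 = 0.3381

0.3381


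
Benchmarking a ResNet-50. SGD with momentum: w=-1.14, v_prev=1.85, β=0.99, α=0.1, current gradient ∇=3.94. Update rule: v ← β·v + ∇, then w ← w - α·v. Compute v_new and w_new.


v_new = 0.99·1.85 + 3.94 = 1.8315 + 3.94 = 5.7715
w_new = -1.14 - 0.1·5.7715 = -1.14 - 0.57715 = -1.71715

v_new=5.7715, w_new=-1.71715


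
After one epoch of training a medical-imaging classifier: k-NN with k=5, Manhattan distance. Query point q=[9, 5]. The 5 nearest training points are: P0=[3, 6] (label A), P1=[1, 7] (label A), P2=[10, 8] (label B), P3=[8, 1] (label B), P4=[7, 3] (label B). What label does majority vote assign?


d(q,P0) = 7  (label A)
d(q,P1) = 10  (label A)
d(q,P2) = 4  (label B)
d(q,P3) = 5  (label B)
d(q,P4) = 4  (label B)
Votes: A=2, B=3
Majority → B

B


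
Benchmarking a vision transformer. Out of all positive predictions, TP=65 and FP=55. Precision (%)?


Precision = TP/(TP+FP)
= 65/(65+55)
= 65/120 = 54.17%

54.17%


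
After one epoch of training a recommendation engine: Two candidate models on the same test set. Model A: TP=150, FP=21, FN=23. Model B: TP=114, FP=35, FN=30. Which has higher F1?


Model A: P=150/171=0.8772, R=150/173=0.8671, F1=2PR/(P+R)=2TP/(2TP+FP+FN)=300/344=0.8721
Model B: P=114/149=0.7651, R=114/144=0.7917, F1=2PR/(P+R)=2TP/(2TP+FP+FN)=228/293=0.7782
0.8721 > 0.7782 → Model A

Model A


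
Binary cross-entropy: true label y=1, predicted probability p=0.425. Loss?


BCE = -[y·ln(p) + (1-y)·ln(1-p)]
= -1·ln(0.425) - 0
= -ln(0.425) = 0.8557

0.8557


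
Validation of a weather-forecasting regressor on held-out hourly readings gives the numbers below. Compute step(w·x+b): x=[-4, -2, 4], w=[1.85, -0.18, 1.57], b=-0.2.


z = (-4)·(1.85) + (-2)·(-0.18) + (4)·(1.57) - 0.2
  = -0.96
step(z) = 0 (z<0)

0


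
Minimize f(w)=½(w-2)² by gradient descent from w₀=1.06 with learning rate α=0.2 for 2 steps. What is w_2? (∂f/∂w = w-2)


step 1: grad = 1.06-2 = -0.94; w = 1.06 - 0.2·(-0.94) = 1.248
step 2: grad = 1.248-2 = -0.752; w = 1.248 - 0.2·(-0.752) = 1.3984

1.3984


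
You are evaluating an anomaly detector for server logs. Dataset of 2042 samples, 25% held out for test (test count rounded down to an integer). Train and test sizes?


Test = ⌊2042·25/100⌋ = 510
Train = 2042 - 510 = 1532

Train: 1532, Test: 510


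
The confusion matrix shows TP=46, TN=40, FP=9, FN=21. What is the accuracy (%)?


Accuracy = (TP+TN)/(TP+TN+FP+FN)
= (46+40)/(116)
= 86/116 = 74.14%

74.14%


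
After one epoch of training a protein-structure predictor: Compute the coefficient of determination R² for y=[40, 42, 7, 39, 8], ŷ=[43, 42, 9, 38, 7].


ȳ = 27.2
SS_res = Σ(y-ŷ)² = 15
SS_tot = Σ(y-ȳ)² = 1298.8
R² = 1 - SS_res/SS_tot = 1 - 0.0115 = 0.9885

0.9885


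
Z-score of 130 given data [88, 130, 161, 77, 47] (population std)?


μ = 100.6, σ = 40.2522
z = (130 - 100.6)/40.2522 = 0.7304

0.7304


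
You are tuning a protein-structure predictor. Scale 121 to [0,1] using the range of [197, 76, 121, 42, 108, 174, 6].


min=6, max=197
(121-6)/(197-6) = 115/191 = 0.6021

0.6021


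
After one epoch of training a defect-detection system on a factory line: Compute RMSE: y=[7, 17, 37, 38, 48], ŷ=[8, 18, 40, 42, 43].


MSE = 52/5 = 10.4
RMSE = √(52/5) = 3.2249

3.2249


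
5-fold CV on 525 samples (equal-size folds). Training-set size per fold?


Fold size = 525/5 = 105
Training per fold = 525 - 105 = 420

420


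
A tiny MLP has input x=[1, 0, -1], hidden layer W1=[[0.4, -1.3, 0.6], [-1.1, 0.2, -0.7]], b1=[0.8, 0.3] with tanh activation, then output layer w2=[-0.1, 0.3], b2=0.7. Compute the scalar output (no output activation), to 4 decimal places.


z1[0] = (0.4)·(1) + (-1.3)·(0) + (0.6)·(-1) + 0.8 = 0.6
z1[1] = (-1.1)·(1) + (0.2)·(0) + (-0.7)·(-1) + 0.3 = -0.1
h = tanh(z1) = [0.537, -0.0997]
output = (-0.1)·(0.537) + (0.3)·(-0.0997) + 0.7 = 0.6164

0.6164


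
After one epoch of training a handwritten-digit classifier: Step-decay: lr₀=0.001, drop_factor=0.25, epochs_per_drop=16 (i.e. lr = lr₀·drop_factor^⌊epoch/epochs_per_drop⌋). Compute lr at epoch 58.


n_drops = ⌊58/16⌋ = 3
lr = 0.001·0.25^3 = 0.001·0.015625 = 0.000015625

0.000015625


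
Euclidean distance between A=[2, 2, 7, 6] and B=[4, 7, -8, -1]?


d = √((2-4)² + (2-7)² + (7+ 8)² + (6+ 1)²)
  = √(4 + 25 + 225 + 49)
  = √303 = 17.4069

17.4069


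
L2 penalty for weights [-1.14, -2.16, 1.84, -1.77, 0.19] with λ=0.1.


‖w‖₂² = (-1.14)² + (-2.16)² + (1.84)² + (-1.77)² + (0.19)²
     = 1.2996 + 4.6656 + 3.3856 + 3.1329 + 0.0361
     = 12.5198
λ·‖w‖₂² = 0.1·12.5198 = 1.25198

1.25198


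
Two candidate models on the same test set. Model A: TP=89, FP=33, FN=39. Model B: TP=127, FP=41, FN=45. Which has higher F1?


Model A: P=89/122=0.7295, R=89/128=0.6953, F1=2PR/(P+R)=2TP/(2TP+FP+FN)=178/250=0.712
Model B: P=127/168=0.756, R=127/172=0.7384, F1=2PR/(P+R)=2TP/(2TP+FP+FN)=254/340=0.7471
0.712 < 0.7471 → Model B

Model B


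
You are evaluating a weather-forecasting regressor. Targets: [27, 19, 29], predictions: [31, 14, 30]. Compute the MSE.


Squared errors: (27-31)²=16, (19-14)²=25, (29-30)²=1
Sum = 42
MSE = 42/3 = 14

14


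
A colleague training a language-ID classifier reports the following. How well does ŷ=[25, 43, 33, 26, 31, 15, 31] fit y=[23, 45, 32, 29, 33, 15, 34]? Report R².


ȳ = 30.1429
SS_res = Σ(y-ŷ)² = 31
SS_tot = Σ(y-ȳ)² = 528.86
R² = 1 - SS_res/SS_tot = 1 - 0.0586 = 0.9414

0.9414


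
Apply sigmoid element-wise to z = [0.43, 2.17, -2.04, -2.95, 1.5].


σ(0.43) = 1/(1+e^-0.43) = 0.6059
σ(2.17) = 1/(1+e^-2.17) = 0.8975
σ(-2.04) = 1/(1+e^2.04) = 0.1151
σ(-2.95) = 1/(1+e^2.95) = 0.0497
σ(1.5) = 1/(1+e^-1.5) = 0.8176
result = [0.6059, 0.8975, 0.1151, 0.0497, 0.8176]

[0.6059, 0.8975, 0.1151, 0.0497, 0.8176]


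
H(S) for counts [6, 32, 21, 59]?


Probabilities: [6/118, 32/118, 21/118, 59/118] ≈ [0.0508, 0.2712, 0.178, 0.5]
H = -((6/118)·log₂(6/118) + (32/118)·log₂(32/118) + (21/118)·log₂(21/118) + (59/118)·log₂(59/118))
  = 1.6723 bits

1.6723 bits


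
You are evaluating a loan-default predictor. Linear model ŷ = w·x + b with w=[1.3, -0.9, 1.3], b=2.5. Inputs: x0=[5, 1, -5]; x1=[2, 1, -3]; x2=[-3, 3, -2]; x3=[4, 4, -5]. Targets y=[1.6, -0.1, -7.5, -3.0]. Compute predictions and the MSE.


ŷ0 = (1.3)·(5) + (-0.9)·(1) + (1.3)·(-5) + 2.5 = 1.6
ŷ1 = (1.3)·(2) + (-0.9)·(1) + (1.3)·(-3) + 2.5 = 0.3
ŷ2 = (1.3)·(-3) + (-0.9)·(3) + (1.3)·(-2) + 2.5 = -6.7
ŷ3 = (1.3)·(4) + (-0.9)·(4) + (1.3)·(-5) + 2.5 = -2.4
errors² = [0.0, 0.16, 0.64, 0.36]
MSE = 1.1600/4 = 0.29

0.29


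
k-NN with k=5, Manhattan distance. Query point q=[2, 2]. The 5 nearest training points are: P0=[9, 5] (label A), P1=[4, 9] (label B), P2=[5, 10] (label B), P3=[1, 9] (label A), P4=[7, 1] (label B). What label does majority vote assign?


d(q,P0) = 10  (label A)
d(q,P1) = 9  (label B)
d(q,P2) = 11  (label B)
d(q,P3) = 8  (label A)
d(q,P4) = 6  (label B)
Votes: A=2, B=3
Majority → B

B


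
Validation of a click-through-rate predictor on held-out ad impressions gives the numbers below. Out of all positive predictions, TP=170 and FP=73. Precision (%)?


Precision = TP/(TP+FP)
= 170/(170+73)
= 170/243 = 69.96%

69.96%
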